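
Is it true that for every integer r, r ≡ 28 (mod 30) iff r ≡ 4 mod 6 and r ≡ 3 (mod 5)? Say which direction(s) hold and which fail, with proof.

Both implications hold.

(⟸) If r ≡ 4 (mod 6) and r ≡ 3 (mod 5), then by the Chinese remainder theorem r ≡ 28 (mod 30). This is exactly r ≡ 28 (mod 30).

(⟹) Suppose r ≡ 28 (mod 30); write r = 30j + 28. Since 6 ∣ 30, reducing mod 6 gives r ≡ 28 ≡ 4 (mod 6); since 5 ∣ 30, reducing mod 5 gives r ≡ 28 ≡ 3 (mod 5).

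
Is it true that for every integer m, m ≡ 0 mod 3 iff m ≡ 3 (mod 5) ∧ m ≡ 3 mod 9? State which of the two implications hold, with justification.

Only the reverse direction holds.

[⇒] This fails: m = 0 gives 0 ≡ 0 (mod 3) but 0 ≡ 0 (mod 5), so the conjunction on the right does not hold.

[⇐] Conversely, if m ≡ 3 (mod 5) and m ≡ 3 (mod 9), then by the Chinese remainder theorem m ≡ 3 (mod 45). Since 3 ≡ 0 (mod 3) and 3 ∣ 45, we get m ≡ 0 (mod 3).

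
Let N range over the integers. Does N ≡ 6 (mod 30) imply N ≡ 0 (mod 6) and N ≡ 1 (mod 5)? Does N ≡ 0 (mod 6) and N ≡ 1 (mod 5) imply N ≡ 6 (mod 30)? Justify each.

Equivalent; both directions hold.

(⇒) Suppose N ≡ 6 (mod 30); write N = 30j + 6. Since 6 ∣ 30, reducing mod 6 gives N ≡ 6 ≡ 0 (mod 6); since 5 ∣ 30, reducing mod 5 gives N ≡ 6 ≡ 1 (mod 5).

(⇐) Conversely, if N ≡ 0 (mod 6) and N ≡ 1 (mod 5), then by the Chinese remainder theorem N ≡ 6 (mod 30). This is exactly N ≡ 6 (mod 30).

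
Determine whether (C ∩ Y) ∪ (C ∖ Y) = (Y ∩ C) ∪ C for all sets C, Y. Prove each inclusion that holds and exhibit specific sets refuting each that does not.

Both inclusions hold; the sets are equal.

Reverse inclusion. Let x ∈ (Y ∩ C) ∪ C. Then either x ∈ C and x ∉ Y; or x ∈ C ∩ Y. In each case x ∈ (C ∩ Y) ∪ (C ∖ Y), so (Y ∩ C) ∪ C ⊆ (C ∩ Y) ∪ (C ∖ Y).

Forward inclusion. Let x ∈ (C ∩ Y) ∪ (C ∖ Y). Then either x ∈ C and x ∉ Y; or x ∈ C ∩ Y. In each case x ∈ (Y ∩ C) ∪ C, so (C ∩ Y) ∪ (C ∖ Y) ⊆ (Y ∩ C) ∪ C.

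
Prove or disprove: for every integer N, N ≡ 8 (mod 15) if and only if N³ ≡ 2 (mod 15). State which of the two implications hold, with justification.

[⇒] Suppose N ≡ 8 (mod 15). Write N = 15j + 8. Then (15j + 8)³ = 3375j³ + 5400j² + 2880j + 512 = 15(225j³ + 360j² + 192j + 34) + 2, so N³ ≡ 2 (mod 15).

[⇐] Conversely, suppose N³ ≡ 2 (mod 15). The only residue r in {0, …, 14} with r³ ≡ 2 (mod 15) is r = 8, so N ≡ 8 (mod 15).

Both implications hold.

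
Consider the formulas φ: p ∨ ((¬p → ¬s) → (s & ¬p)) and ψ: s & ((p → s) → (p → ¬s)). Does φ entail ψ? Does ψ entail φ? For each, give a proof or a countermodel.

(⟹) This fails. Under s = F, p = T, the left side is true but the right side is false.

(⟸) Assume the antecedent. If s is true, p ∨ ((¬p → ¬s) → (s & ¬p)) reduces to true regardless of the other variables. If s is false, the antecedent cannot hold. Either way p ∨ ((¬p → ¬s) → (s & ¬p)) holds.

Only the converse holds.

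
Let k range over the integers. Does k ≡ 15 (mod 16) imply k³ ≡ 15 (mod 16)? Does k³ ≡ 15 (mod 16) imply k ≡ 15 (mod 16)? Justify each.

[⇐] Suppose k³ ≡ 15 (mod 16). The only residue r in {0, …, 15} with r³ ≡ 15 (mod 16) is r = 15, so k ≡ 15 (mod 16).

[⇒] Suppose k ≡ 15 (mod 16). Write k = 16j + 15. Then (16j + 15)³ = 4096j³ + 11520j² + 10800j + 3375 = 16(256j³ + 720j² + 675j + 210) + 15, so k³ ≡ 15 (mod 16).

Both directions hold.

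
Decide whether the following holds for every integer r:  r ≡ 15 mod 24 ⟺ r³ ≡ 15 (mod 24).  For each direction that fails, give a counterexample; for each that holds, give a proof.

[⇐] Suppose r³ ≡ 15 (mod 24). The only residue r in {0, …, 23} with r³ ≡ 15 (mod 24) is r = 15, so r ≡ 15 (mod 24).

[⇒] Suppose r ≡ 15 mod 24. Write r = 24j + 15. Then (24j + 15)³ = 13824j³ + 25920j² + 16200j + 3375 = 24(576j³ + 1080j² + 675j + 140) + 15, so r³ ≡ 15 (mod 24).

Both directions hold; the statement is true.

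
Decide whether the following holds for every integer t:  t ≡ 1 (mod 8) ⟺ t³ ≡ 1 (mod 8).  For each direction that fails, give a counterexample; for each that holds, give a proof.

Equivalent; both directions hold.

(⇒) Suppose t ≡ 1 (mod 8). Write t = 8j + 1. Then (8j + 1)³ = 512j³ + 192j² + 24j + 1 = 8(64j³ + 24j² + 3j) + 1, so t³ ≡ 1 (mod 8).

(⇐) For the converse, argue contrapositively. If t ≢ 1 (mod 8), then t is congruent to one of 0, 2, 3, 4, 5, 6, 7 modulo 8, and these give t³ ≡ 0, 0, 3, 0, 5, 0, 7 respectively — never 1.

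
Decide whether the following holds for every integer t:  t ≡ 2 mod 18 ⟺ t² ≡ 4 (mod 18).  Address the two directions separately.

(⇒) holds; (⇐) fails.

(→) Suppose t ≡ 2 mod 18. Write t = 18j + 2. Then (18j + 2)² = 324j² + 72j + 4 = 18(18j² + 4j) + 4, so t² ≡ 4 (mod 18).

(←) This fails: take t = 16. Then 16² = 256 ≡ 4 (mod 18), yet 16 ≡ 16 (mod 18), not 2.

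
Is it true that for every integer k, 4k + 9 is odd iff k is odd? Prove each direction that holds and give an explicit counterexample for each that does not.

(⇒) fails; (⇐) holds.

Converse. Suppose k is odd. Since 4 is even, 4k is even for every k, so 4k + 9 has the same parity as 9, which is odd. Hence 4k + 9 is odd.

Forward direction. This fails: take k = 0. Then 4k + 9 = 9, which is odd, yet k = 0 is even, not odd.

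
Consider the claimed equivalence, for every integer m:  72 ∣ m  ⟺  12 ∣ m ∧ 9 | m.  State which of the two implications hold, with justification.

(⟹) If 72 ∣ m, write m = 72q. Since 72 = 6·12, m = 12·(6q), so 12 ∣ m; and since 72 = 8·9, m = 9·(8q), so 9 ∣ m.

(⟸) This fails: take m = 36. Both 12 ∣ 36 and 9 ∣ 36, yet 36 is not a multiple of 72 (since 36 = 0·72 + 36), so 72 ∤ 36.

Only the forward direction holds.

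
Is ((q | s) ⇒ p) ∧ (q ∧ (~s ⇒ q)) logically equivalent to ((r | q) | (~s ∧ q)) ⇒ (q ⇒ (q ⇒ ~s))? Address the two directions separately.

Both directions fail.

[⇒] This fails. Under q = T, p = T, r = F, s = T, the left side is true but the right side is false.

[⇐] This fails. Under q = F, p = F, r = F, s = F, the left side is false but the right side is true.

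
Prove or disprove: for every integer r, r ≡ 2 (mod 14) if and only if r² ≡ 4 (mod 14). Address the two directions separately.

Forward direction. Suppose r ≡ 2 (mod 14). Write r = 14j + 2. Then (14j + 2)² = 196j² + 56j + 4 = 14(14j² + 4j) + 4, so r² ≡ 4 (mod 14).

Converse. This fails: take r = 12. Then 12² = 144 ≡ 4 (mod 14), yet 12 ≡ 12 (mod 14), not 2.

Not equivalent: only (⇒) holds.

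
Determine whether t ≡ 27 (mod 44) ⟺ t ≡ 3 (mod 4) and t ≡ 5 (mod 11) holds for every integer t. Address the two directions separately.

Forward direction. Suppose t ≡ 27 (mod 44); write t = 44j + 27. Since 4 ∣ 44, reducing mod 4 gives t ≡ 27 ≡ 3 (mod 4); since 11 ∣ 44, reducing mod 11 gives t ≡ 27 ≡ 5 (mod 11).

Converse. If t ≡ 3 (mod 4) and t ≡ 5 (mod 11), then by the Chinese remainder theorem t ≡ 27 (mod 44). This is exactly t ≡ 27 (mod 44).

The biconditional holds.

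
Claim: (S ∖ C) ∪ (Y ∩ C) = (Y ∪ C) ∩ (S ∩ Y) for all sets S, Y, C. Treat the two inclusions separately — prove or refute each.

(⊆) This inclusion fails. Take S = {1}, Y = ∅, C = ∅; then 1 ∈ (S ∖ C) ∪ (Y ∩ C) but 1 ∉ (Y ∪ C) ∩ (S ∩ Y).

(⊇) Let x ∈ (Y ∪ C) ∩ (S ∩ Y). Then either x ∈ S ∩ Y and x ∉ C; or x ∈ S ∩ Y ∩ C. In each case x ∈ (S ∖ C) ∪ (Y ∩ C), so (Y ∪ C) ∩ (S ∩ Y) ⊆ (S ∖ C) ∪ (Y ∩ C).

The sets are not equal: only the reverse inclusion holds.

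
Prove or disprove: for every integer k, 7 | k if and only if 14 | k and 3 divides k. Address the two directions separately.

(⟸) Suppose 14 ∣ k and 3 ∣ k. Any common multiple of 14 and 3 is a multiple of their lcm; here gcd(14, 3) = 1, so lcm(14, 3) = 14·3 = 42, so 42 ∣ k. Since 7 ∣ 42, it follows that 7 ∣ k.

(⟹) This fails: take k = 7. Certainly 7 ∣ 7, but 14 ∤ 7.

Only the reverse direction holds.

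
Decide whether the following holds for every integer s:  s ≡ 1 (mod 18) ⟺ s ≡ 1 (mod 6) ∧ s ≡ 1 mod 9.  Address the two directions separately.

Both implications hold.

[⇒] Suppose s ≡ 1 (mod 18); write s = 18j + 1. Since 6 ∣ 18, reducing mod 6 gives s ≡ 1 (mod 6); since 9 ∣ 18, reducing mod 9 gives s ≡ 1 (mod 9).

[⇐] Conversely, if s ≡ 1 (mod 6) and s ≡ 1 (mod 9), then by the Chinese remainder theorem s ≡ 1 (mod 18). This is exactly s ≡ 1 (mod 18).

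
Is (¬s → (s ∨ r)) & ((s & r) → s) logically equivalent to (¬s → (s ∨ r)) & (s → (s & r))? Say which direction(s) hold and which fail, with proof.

Forward direction. This fails. Under s = T, r = F, the left side is true but the right side is false.

Converse. Assume the antecedent. If s is true, (¬s → (s ∨ r)) & ((s & r) → s) reduces to true regardless of the other variables. If s is false, the antecedent forces (s = F, r = T), and (¬s → (s ∨ r)) & ((s & r) → s) holds there. Either way (¬s → (s ∨ r)) & ((s & r) → s) holds.

Not equivalent: only (⇐) holds.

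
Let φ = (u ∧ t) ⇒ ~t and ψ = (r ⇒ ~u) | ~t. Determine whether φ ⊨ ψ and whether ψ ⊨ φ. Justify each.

The forward direction holds; the converse fails.

Forward direction. Assume the antecedent. If u is true, the antecedent forces (u = T, r = F, t = F) or (u = T, r = T, t = F), and (r ⇒ ~u) | ~t holds there. If u is false, (r ⇒ ~u) | ~t reduces to true regardless of the other variables. Either way (r ⇒ ~u) | ~t holds.

Converse. This fails. Under u = T, r = F, t = T, the left side is false but the right side is true.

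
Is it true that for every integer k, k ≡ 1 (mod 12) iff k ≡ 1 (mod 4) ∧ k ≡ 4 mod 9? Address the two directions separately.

(⟸) If k ≡ 1 (mod 4) and k ≡ 4 (mod 9), then by the Chinese remainder theorem k ≡ 13 (mod 36). Since 13 ≡ 1 (mod 12) and 12 ∣ 36, we get k ≡ 1 (mod 12).

(⟹) This fails: k = 1 gives 1 ≡ 1 (mod 12) but 1 ≡ 1 (mod 9), so the conjunction on the right does not hold.

The forward direction fails; the converse holds.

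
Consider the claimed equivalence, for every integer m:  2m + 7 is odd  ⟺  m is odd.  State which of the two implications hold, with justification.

(⇒) fails; (⇐) holds.

(→) This fails: take m = 6. Then 2m + 7 = 19, which is odd, yet m = 6 is even, not odd.

(←) Suppose m is odd. Since 2 is even, 2m is even for every m, so 2m + 7 has the same parity as 7, which is odd. Hence 2m + 7 is odd.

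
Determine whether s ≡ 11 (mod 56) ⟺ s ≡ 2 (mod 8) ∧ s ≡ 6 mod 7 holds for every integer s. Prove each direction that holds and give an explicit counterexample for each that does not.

(→) This fails: s = 11 gives 11 ≡ 11 (mod 56) but 11 ≡ 3 (mod 8), so the conjunction on the right does not hold.

(←) This fails: s = 34 satisfies both congruences on the right (34 ≡ 2 mod 8 and 34 ≡ 6 mod 7) yet 34 ≡ 34 (mod 56), not 11.

(⇒) fails and (⇐) fails.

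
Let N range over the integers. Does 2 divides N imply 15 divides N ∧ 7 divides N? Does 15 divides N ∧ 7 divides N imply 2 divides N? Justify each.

Forward direction. This fails: take N = 2. Certainly 2 ∣ 2, but 15 ∤ 2.

Converse. This fails: take N = 105. Both 15 ∣ 105 and 7 ∣ 105, yet 105 is not a multiple of 2 (since 105 = 52·2 + 1), so 2 ∤ 105.

(⇒) fails and (⇐) fails.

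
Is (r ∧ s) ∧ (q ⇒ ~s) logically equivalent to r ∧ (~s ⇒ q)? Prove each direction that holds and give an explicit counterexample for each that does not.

The forward direction holds; the converse fails.

Converse. This fails. Under q = T, r = T, s = F, the left side is false but the right side is true.

Forward direction. Assume the antecedent. If q is true, the antecedent cannot hold. If q is false, the antecedent forces (q = F, r = T, s = T), and r ∧ (~s ⇒ q) holds there. Either way r ∧ (~s ⇒ q) holds.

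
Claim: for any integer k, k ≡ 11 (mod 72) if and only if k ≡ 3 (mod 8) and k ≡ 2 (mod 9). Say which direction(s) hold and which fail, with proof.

(⇒) Suppose k ≡ 11 (mod 72); write k = 72j + 11. Since 8 ∣ 72, reducing mod 8 gives k ≡ 11 ≡ 3 (mod 8); since 9 ∣ 72, reducing mod 9 gives k ≡ 11 ≡ 2 (mod 9).

(⇐) Conversely, if k ≡ 3 (mod 8) and k ≡ 2 (mod 9), then by the Chinese remainder theorem k ≡ 11 (mod 72). This is exactly k ≡ 11 (mod 72).

The biconditional holds.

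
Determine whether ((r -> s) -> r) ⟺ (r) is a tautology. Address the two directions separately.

[⇐] Assume the antecedent. If s is true, the antecedent forces (s = T, r = T), and (r -> s) -> r holds there. If s is false, the antecedent forces (s = F, r = T), and (r -> s) -> r holds there. Either way (r -> s) -> r holds.

[⇒] Assume the antecedent. If s is true, the antecedent forces (s = T, r = T), and r holds there. If s is false, the antecedent forces (s = F, r = T), and r holds there. Either way r holds.

Both directions hold; the statement is true.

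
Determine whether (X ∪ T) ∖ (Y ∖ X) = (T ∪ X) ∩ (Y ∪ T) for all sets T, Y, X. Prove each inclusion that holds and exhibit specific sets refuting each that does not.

Both inclusions fail.

Forward inclusion. This inclusion fails. Take T = ∅, Y = ∅, X = {1}; then 1 ∈ (X ∪ T) ∖ (Y ∖ X) but 1 ∉ (T ∪ X) ∩ (Y ∪ T).

Reverse inclusion. This inclusion fails. Take T = {1}, Y = {1}, X = ∅; then 1 ∈ (T ∪ X) ∩ (Y ∪ T) but 1 ∉ (X ∪ T) ∖ (Y ∖ X).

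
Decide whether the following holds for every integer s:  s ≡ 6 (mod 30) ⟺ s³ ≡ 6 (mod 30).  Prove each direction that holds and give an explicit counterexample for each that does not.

Forward direction. Suppose s ≡ 6 (mod 30). Write s = 30j + 6. Then (30j + 6)³ = 27000j³ + 16200j² + 3240j + 216 = 30(900j³ + 540j² + 108j + 7) + 6, so s³ ≡ 6 (mod 30).

Converse. Suppose s³ ≡ 6 (mod 30). The only residue r in {0, …, 29} with r³ ≡ 6 (mod 30) is r = 6, so s ≡ 6 (mod 30).

Equivalent; both directions hold.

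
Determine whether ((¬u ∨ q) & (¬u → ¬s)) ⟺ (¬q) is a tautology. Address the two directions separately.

(⇒) This fails. Under u = F, s = F, q = T, the left side is true but the right side is false.

(⇐) This fails. Under u = T, s = F, q = F, the left side is false but the right side is true.

Both directions fail.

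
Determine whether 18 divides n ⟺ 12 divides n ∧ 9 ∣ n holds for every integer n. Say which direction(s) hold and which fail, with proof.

Only the reverse direction holds.

Forward direction. This fails: take n = 18. Certainly 18 ∣ 18, but 12 ∤ 18.

Converse. Suppose 12 ∣ n and 9 ∣ n. Any common multiple of 12 and 9 is a multiple of their lcm; here lcm(12, 9) = 12·9/gcd(12, 9) = 108/3 = 36, so 36 ∣ n. Since 18 ∣ 36, it follows that 18 ∣ n.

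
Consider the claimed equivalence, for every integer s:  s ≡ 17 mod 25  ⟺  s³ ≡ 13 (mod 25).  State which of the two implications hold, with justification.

(⟸) Suppose s³ ≡ 13 (mod 25). The only residue r in {0, …, 24} with r³ ≡ 13 (mod 25) is r = 17, so s ≡ 17 (mod 25).

(⟹) Suppose s ≡ 17 mod 25. Write s = 25j + 17. Then (25j + 17)³ = 15625j³ + 31875j² + 21675j + 4913 = 25(625j³ + 1275j² + 867j + 196) + 13, so s³ ≡ 13 (mod 25).

Both directions hold; the statement is true.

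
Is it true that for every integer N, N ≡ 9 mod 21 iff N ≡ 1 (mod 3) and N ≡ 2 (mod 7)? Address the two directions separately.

Both directions fail.

(⇒) This fails: N = 9 gives 9 ≡ 9 (mod 21) but 9 ≡ 0 (mod 3), so the conjunction on the right does not hold.

(⇐) This fails: N = 16 satisfies both congruences on the right (16 ≡ 1 mod 3 and 16 ≡ 2 mod 7) yet 16 ≡ 16 (mod 21), not 9.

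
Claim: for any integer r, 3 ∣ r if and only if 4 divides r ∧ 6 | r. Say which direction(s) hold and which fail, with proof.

Forward direction. This fails: take r = 3. Certainly 3 ∣ 3, but 4 ∤ 3.

Converse. Suppose 4 ∣ r and 6 ∣ r. Any common multiple of 4 and 6 is a multiple of their lcm; here lcm(4, 6) = 4·6/gcd(4, 6) = 24/2 = 12, so 12 ∣ r. Since 3 ∣ 12, it follows that 3 ∣ r.

Not equivalent: only (⇐) holds.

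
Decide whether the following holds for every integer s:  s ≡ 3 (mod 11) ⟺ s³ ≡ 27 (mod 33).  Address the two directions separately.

Not equivalent: only (⇐) holds.

(⇒) This fails: take s = 14. Then 14 ≡ 3 (mod 11), but 14³ = 2744 ≡ 5 (mod 33), not 27.

(⇐) Conversely, the residues r modulo 33 with r³ ≡ 27 (mod 33) are exactly {3}, and each is ≡ 3 (mod 11).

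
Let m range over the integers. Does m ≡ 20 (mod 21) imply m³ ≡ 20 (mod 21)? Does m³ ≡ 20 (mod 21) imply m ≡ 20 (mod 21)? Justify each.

(→) Suppose m ≡ 20 (mod 21). Write m = 21j + 20. Then (21j + 20)³ = 9261j³ + 26460j² + 25200j + 8000 = 21(441j³ + 1260j² + 1200j + 380) + 20, so m³ ≡ 20 (mod 21).

(←) This fails: take m = 5. Then 5³ = 125 ≡ 20 (mod 21), yet 5 ≡ 5 (mod 21), not 20.

Not equivalent: only (⇒) holds.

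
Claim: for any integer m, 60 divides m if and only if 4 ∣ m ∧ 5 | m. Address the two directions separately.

(⇒) holds; (⇐) fails.

Forward direction. If 60 ∣ m, write m = 60q. Since 60 = 15·4, m = 4·(15q), so 4 ∣ m; and since 60 = 12·5, m = 5·(12q), so 5 ∣ m.

Converse. This fails: take m = 20. Both 4 ∣ 20 and 5 ∣ 20, yet 20 is not a multiple of 60 (since 20 = 0·60 + 20), so 60 ∤ 20.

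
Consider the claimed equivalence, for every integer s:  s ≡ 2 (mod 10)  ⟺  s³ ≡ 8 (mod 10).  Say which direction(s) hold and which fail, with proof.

Both implications hold.

(⟹) Suppose s ≡ 2 (mod 10). Write s = 10j + 2. Then (10j + 2)³ = 1000j³ + 600j² + 120j + 8 = 10(100j³ + 60j² + 12j) + 8, so s³ ≡ 8 (mod 10).

(⟸) For the converse, argue contrapositively. If s ≢ 2 (mod 10), then s is congruent to one of 0, 1, 3, 4, 5, 6, 7, 8, 9 modulo 10, and these give s³ ≡ 0, 1, 7, 4, 5, 6, 3, 2, 9 respectively — never 8.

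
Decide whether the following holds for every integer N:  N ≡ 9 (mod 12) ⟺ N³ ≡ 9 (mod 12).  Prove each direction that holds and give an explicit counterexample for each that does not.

(←) For the converse, argue contrapositively. If N ≢ 9 (mod 12), then N is congruent to one of 0, 1, 2, 3, 4, 5, 6, 7, 8, 10, 11 modulo 12, and these give N³ ≡ 0, 1, 8, 3, 4, 5, 0, 7, 8, 4, 11 respectively — never 9.

(→) Suppose N ≡ 9 (mod 12). Write N = 12j + 9. Then (12j + 9)³ = 1728j³ + 3888j² + 2916j + 729 = 12(144j³ + 324j² + 243j + 60) + 9, so N³ ≡ 9 (mod 12).

Both directions hold.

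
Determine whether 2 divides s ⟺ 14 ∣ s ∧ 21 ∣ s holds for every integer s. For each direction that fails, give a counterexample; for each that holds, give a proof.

[⇒] This fails: take s = 2. Certainly 2 ∣ 2, but 14 ∤ 2.

[⇐] Suppose 14 ∣ s and 21 ∣ s. Any common multiple of 14 and 21 is a multiple of their lcm; here lcm(14, 21) = 14·21/gcd(14, 21) = 294/7 = 42, so 42 ∣ s. Since 2 ∣ 42, it follows that 2 ∣ s.

(⇒) fails; (⇐) holds.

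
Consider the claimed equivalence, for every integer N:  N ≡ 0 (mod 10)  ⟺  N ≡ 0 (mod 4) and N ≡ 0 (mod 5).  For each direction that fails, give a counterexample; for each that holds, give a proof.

Only the converse holds.

(→) This fails: N = 10 gives 10 ≡ 0 (mod 10) but 10 ≡ 2 (mod 4), so the conjunction on the right does not hold.

(←) Conversely, if N ≡ 0 (mod 4) and N ≡ 0 (mod 5), then by the Chinese remainder theorem N ≡ 0 (mod 20). Since 0 ≡ 0 (mod 10) and 10 ∣ 20, we get N ≡ 0 (mod 10).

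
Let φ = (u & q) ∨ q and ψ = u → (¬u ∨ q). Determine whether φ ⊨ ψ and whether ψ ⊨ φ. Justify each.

(→) Assume the antecedent. If q is true, u → (¬u ∨ q) reduces to true regardless of the other variables. If q is false, the antecedent cannot hold. Either way u → (¬u ∨ q) holds.

(←) This fails. Under q = F, u = F, the left side is false but the right side is true.

Only the forward direction holds.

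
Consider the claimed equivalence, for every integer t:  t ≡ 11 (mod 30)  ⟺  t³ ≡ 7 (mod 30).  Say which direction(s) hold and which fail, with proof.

Neither implication holds.

(→) This fails: take t = 11. Then 11 ≡ 11 (mod 30), but 11³ = 1331 ≡ 11 (mod 30), not 7.

(←) This fails: take t = 13. Then 13³ = 2197 ≡ 7 (mod 30), yet 13 ≡ 13 (mod 30), not 11.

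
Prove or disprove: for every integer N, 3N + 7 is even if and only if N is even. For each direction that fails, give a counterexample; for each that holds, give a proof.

(→) This fails: N = 7 gives 3N + 7 = 28, which is even, but 7 is odd, not even.

(←) This also fails: N = 2 is even, but 3N + 7 = 13 is odd, not even.

(⇒) fails and (⇐) fails.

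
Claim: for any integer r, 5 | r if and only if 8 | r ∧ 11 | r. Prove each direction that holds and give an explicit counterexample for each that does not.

(→) This fails: take r = 5. Certainly 5 ∣ 5, but 8 ∤ 5.

(←) This fails: take r = 88. Both 8 ∣ 88 and 11 ∣ 88, yet 88 is not a multiple of 5 (since 88 = 17·5 + 3), so 5 ∤ 88.

(⇒) fails and (⇐) fails.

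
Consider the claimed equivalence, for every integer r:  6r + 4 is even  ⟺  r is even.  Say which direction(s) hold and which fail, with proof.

(⇒) This fails: take r = 5. Then 6r + 4 = 34, which is even, yet r = 5 is odd, not even.

(⇐) Suppose r is even. Since 6 is even, 6r is even for every r, so 6r + 4 has the same parity as 4, which is even. Hence 6r + 4 is even.

(⇒) fails; (⇐) holds.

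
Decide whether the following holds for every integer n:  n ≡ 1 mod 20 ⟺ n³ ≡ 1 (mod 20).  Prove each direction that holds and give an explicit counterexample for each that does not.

Both directions hold.

(→) Suppose n ≡ 1 mod 20. Write n = 20j + 1. Then (20j + 1)³ = 8000j³ + 1200j² + 60j + 1 = 20(400j³ + 60j² + 3j) + 1, so n³ ≡ 1 (mod 20).

(←) Conversely, suppose n³ ≡ 1 (mod 20). The only residue r in {0, …, 19} with r³ ≡ 1 (mod 20) is r = 1, so n ≡ 1 (mod 20).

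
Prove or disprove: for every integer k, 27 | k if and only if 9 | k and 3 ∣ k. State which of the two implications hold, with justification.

Not equivalent: only (⇒) holds.

(←) This fails: take k = 9. Both 9 ∣ 9 and 3 ∣ 9, yet 9 is not a multiple of 27 (since 9 = 0·27 + 9), so 27 ∤ 9.

(→) If 27 ∣ k, write k = 27q. Since 27 = 3·9, k = 9·(3q), so 9 ∣ k; and since 27 = 9·3, k = 3·(9q), so 3 ∣ k.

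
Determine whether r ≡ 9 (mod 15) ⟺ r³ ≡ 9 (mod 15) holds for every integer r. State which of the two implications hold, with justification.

Both directions hold.

Forward direction. Suppose r ≡ 9 (mod 15). Write r = 15j + 9. Then (15j + 9)³ = 3375j³ + 6075j² + 3645j + 729 = 15(225j³ + 405j² + 243j + 48) + 9, so r³ ≡ 9 (mod 15).

Converse. Suppose r³ ≡ 9 (mod 15). The only residue r in {0, …, 14} with r³ ≡ 9 (mod 15) is r = 9, so r ≡ 9 (mod 15).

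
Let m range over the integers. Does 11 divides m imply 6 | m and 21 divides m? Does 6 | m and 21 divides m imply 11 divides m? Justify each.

Neither direction holds.

[⇒] This fails: take m = 11. Certainly 11 ∣ 11, but 6 ∤ 11.

[⇐] This fails: take m = 42. Both 6 ∣ 42 and 21 ∣ 42, yet 42 is not a multiple of 11 (since 42 = 3·11 + 9), so 11 ∤ 42.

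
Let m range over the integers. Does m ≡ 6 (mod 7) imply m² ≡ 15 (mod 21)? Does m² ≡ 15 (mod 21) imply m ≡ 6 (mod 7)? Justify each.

(⇒) This fails: take m = 13. Then 13 ≡ 6 (mod 7), but 13² = 169 ≡ 1 (mod 21), not 15.

(⇐) This fails: take m = 15. Then 15² = 225 ≡ 15 (mod 21), yet 15 ≡ 1 (mod 7), not 6.

Both directions fail.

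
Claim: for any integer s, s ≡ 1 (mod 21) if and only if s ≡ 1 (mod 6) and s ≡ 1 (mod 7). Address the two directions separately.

[⇒] This fails: s = 22 gives 22 ≡ 1 (mod 21) but 22 ≡ 4 (mod 6), so the conjunction on the right does not hold.

[⇐] Conversely, if s ≡ 1 (mod 6) and s ≡ 1 (mod 7), then by the Chinese remainder theorem s ≡ 1 (mod 42). Since 1 ≡ 1 (mod 21) and 21 ∣ 42, we get s ≡ 1 (mod 21).

(⇒) fails; (⇐) holds.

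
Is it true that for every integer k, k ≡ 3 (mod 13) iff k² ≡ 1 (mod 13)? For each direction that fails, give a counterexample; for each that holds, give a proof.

(→) This fails: take k = 3. Then 3 ≡ 3 (mod 13), but 3² = 9 ≡ 9 (mod 13), not 1.

(←) This fails: take k = 1. Then 1² = 1 ≡ 1 (mod 13), yet 1 ≡ 1 (mod 13), not 3.

(⇒) fails and (⇐) fails.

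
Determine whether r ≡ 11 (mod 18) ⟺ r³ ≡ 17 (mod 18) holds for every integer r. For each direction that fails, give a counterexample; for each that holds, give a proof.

Forward direction. Suppose r ≡ 11 (mod 18). Write r = 18j + 11. Then (18j + 11)³ = 5832j³ + 10692j² + 6534j + 1331 = 18(324j³ + 594j² + 363j + 73) + 17, so r³ ≡ 17 (mod 18).

Converse. This fails: take r = 5. Then 5³ = 125 ≡ 17 (mod 18), yet 5 ≡ 5 (mod 18), not 11.

The forward direction holds; the converse fails.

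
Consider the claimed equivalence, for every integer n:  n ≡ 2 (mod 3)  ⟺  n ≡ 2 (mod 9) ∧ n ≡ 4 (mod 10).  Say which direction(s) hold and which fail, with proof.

[⇐] If n ≡ 2 (mod 9) and n ≡ 4 (mod 10), then by the Chinese remainder theorem n ≡ 74 (mod 90). Since 74 ≡ 2 (mod 3) and 3 ∣ 90, we get n ≡ 2 (mod 3).

[⇒] This fails: n = 2 gives 2 ≡ 2 (mod 3) but 2 ≡ 2 (mod 10), so the conjunction on the right does not hold.

The forward direction fails; the converse holds.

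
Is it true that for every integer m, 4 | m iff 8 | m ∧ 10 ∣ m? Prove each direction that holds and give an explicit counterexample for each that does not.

(⇐) Suppose 8 ∣ m and 10 ∣ m. Any common multiple of 8 and 10 is a multiple of their lcm; here lcm(8, 10) = 8·10/gcd(8, 10) = 80/2 = 40, so 40 ∣ m. Since 4 ∣ 40, it follows that 4 ∣ m.

(⇒) This fails: take m = 4. Certainly 4 ∣ 4, but 8 ∤ 4.

Only the reverse direction holds.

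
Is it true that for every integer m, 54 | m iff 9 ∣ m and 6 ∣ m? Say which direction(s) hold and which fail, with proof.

Only the forward implication holds.

(←) This fails: take m = 18. Both 9 ∣ 18 and 6 ∣ 18, yet 18 is not a multiple of 54 (since 18 = 0·54 + 18), so 54 ∤ 18.

(→) If 54 ∣ m, write m = 54q. Since 54 = 6·9, m = 9·(6q), so 9 ∣ m; and since 54 = 9·6, m = 6·(9q), so 6 ∣ m.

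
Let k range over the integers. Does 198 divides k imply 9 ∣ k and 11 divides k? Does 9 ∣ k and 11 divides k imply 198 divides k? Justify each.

[⇒] If 198 ∣ k, write k = 198q. Since 198 = 22·9, k = 9·(22q), so 9 ∣ k; and since 198 = 18·11, k = 11·(18q), so 11 ∣ k.

[⇐] This fails: take k = 99. Both 9 ∣ 99 and 11 ∣ 99, yet 99 is not a multiple of 198 (since 99 = 0·198 + 99), so 198 ∤ 99.

Not equivalent: only (⇒) holds.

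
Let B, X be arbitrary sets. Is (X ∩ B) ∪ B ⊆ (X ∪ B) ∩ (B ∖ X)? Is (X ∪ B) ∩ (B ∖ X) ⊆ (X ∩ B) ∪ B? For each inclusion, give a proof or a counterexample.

The sets are not equal: only the reverse inclusion holds.

(⊇) Let x ∈ (X ∪ B) ∩ (B ∖ X). Then x ∈ B and x ∉ X, from which x ∈ (X ∩ B) ∪ B.

(⊆) This inclusion fails. Take B = {1}, X = {1}; then 1 ∈ (X ∩ B) ∪ B but 1 ∉ (X ∪ B) ∩ (B ∖ X).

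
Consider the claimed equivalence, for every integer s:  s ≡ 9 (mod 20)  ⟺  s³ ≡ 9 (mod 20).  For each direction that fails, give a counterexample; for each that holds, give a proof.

The biconditional holds.

(←) Suppose s³ ≡ 9 (mod 20). The only residue r in {0, …, 19} with r³ ≡ 9 (mod 20) is r = 9, so s ≡ 9 (mod 20).

(→) Suppose s ≡ 9 (mod 20). Write s = 20j + 9. Then (20j + 9)³ = 8000j³ + 10800j² + 4860j + 729 = 20(400j³ + 540j² + 243j + 36) + 9, so s³ ≡ 9 (mod 20).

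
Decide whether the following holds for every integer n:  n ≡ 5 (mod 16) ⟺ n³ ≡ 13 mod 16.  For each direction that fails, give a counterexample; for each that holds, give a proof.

Both implications hold.

[⇐] Suppose n³ ≡ 13 (mod 16). The only residue r in {0, …, 15} with r³ ≡ 13 (mod 16) is r = 5, so n ≡ 5 (mod 16).

[⇒] Suppose n ≡ 5 (mod 16). Write n = 16j + 5. Then (16j + 5)³ = 4096j³ + 3840j² + 1200j + 125 = 16(256j³ + 240j² + 75j + 7) + 13, so n³ ≡ 13 (mod 16).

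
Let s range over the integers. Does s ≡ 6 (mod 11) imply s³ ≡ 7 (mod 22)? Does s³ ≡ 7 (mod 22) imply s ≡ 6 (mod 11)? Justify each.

(→) This fails: take s = 6. Then 6 ≡ 6 (mod 11), but 6³ = 216 ≡ 18 (mod 22), not 7.

(←) Conversely, the residues r modulo 22 with r³ ≡ 7 (mod 22) are exactly {17}, and each is ≡ 6 (mod 11).

Only the converse holds.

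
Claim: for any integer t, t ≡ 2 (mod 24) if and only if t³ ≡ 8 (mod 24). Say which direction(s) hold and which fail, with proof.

[⇐] This fails: take t = 8. Then 8³ = 512 ≡ 8 (mod 24), yet 8 ≡ 8 (mod 24), not 2.

[⇒] Suppose t ≡ 2 (mod 24). Write t = 24j + 2. Then (24j + 2)³ = 13824j³ + 3456j² + 288j + 8 = 24(576j³ + 144j² + 12j) + 8, so t³ ≡ 8 (mod 24).

The forward direction holds; the converse fails.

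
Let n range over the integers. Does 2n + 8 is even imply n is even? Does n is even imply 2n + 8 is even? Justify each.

The forward direction fails; the converse holds.

(⇐) Suppose n is even. Since 2 is even, 2n is even for every n, so 2n + 8 has the same parity as 8, which is even. Hence 2n + 8 is even.

(⇒) This fails: take n = 3. Then 2n + 8 = 14, which is even, yet n = 3 is odd, not even.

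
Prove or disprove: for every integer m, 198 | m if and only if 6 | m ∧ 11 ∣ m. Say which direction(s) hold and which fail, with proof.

Not equivalent: only (⇒) holds.

Forward direction. If 198 ∣ m, write m = 198q. Since 198 = 33·6, m = 6·(33q), so 6 ∣ m; and since 198 = 18·11, m = 11·(18q), so 11 ∣ m.

Converse. This fails: take m = 66. Both 6 ∣ 66 and 11 ∣ 66, yet 66 is not a multiple of 198 (since 66 = 0·198 + 66), so 198 ∤ 66.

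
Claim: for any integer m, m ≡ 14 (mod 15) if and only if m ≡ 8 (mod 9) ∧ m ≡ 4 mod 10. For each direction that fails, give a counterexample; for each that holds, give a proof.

(→) This fails: m = 74 gives 74 ≡ 14 (mod 15) but 74 ≡ 2 (mod 9), so the conjunction on the right does not hold.

(←) Conversely, if m ≡ 8 (mod 9) and m ≡ 4 (mod 10), then by the Chinese remainder theorem m ≡ 44 (mod 90). Since 44 ≡ 14 (mod 15) and 15 ∣ 90, we get m ≡ 14 (mod 15).

The forward direction fails; the converse holds.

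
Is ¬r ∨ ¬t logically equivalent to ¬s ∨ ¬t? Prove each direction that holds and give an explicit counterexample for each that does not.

(⇒) This fails. Under s = T, t = T, r = F, the left side is true but the right side is false.

(⇐) This fails. Under s = F, t = T, r = T, the left side is false but the right side is true.

Neither implication holds.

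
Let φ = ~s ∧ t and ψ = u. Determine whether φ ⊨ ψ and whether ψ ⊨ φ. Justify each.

(⇒) This fails. Under t = T, s = F, u = F, the left side is true but the right side is false.

(⇐) This fails. Under t = F, s = F, u = T, the left side is false but the right side is true.

Neither implication holds.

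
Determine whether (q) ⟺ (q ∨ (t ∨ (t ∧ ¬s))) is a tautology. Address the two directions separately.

[⇐] This fails. Under s = F, t = T, q = F, the left side is false but the right side is true.

[⇒] Assume the antecedent. If s is true, the antecedent forces (s = T, t = F, q = T) or (s = T, t = T, q = T), and q ∨ (t ∨ (t ∧ ¬s)) holds there. If s is false, the antecedent forces (s = F, t = F, q = T) or (s = F, t = T, q = T), and q ∨ (t ∨ (t ∧ ¬s)) holds there. Either way q ∨ (t ∨ (t ∧ ¬s)) holds.

Not equivalent: only (⇒) holds.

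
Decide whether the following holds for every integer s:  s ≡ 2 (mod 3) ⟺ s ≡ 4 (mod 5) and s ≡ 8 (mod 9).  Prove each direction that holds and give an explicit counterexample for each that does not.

Forward direction. This fails: s = 32 gives 32 ≡ 2 (mod 3) but 32 ≡ 2 (mod 5), so the conjunction on the right does not hold.

Converse. If s ≡ 4 (mod 5) and s ≡ 8 (mod 9), then by the Chinese remainder theorem s ≡ 44 (mod 45). Since 44 ≡ 2 (mod 3) and 3 ∣ 45, we get s ≡ 2 (mod 3).

(⇒) fails; (⇐) holds.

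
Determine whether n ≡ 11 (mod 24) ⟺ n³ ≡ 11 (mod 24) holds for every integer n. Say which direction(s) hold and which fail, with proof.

Both directions hold.

(⟹) Suppose n ≡ 11 (mod 24). Write n = 24j + 11. Then (24j + 11)³ = 13824j³ + 19008j² + 8712j + 1331 = 24(576j³ + 792j² + 363j + 55) + 11, so n³ ≡ 11 (mod 24).

(⟸) Conversely, suppose n³ ≡ 11 (mod 24). The only residue r in {0, …, 23} with r³ ≡ 11 (mod 24) is r = 11, so n ≡ 11 (mod 24).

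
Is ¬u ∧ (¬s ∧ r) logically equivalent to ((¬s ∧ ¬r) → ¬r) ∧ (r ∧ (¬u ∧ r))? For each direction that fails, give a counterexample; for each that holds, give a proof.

[⇒] Assume the antecedent. If r is true, the antecedent forces (r = T, u = F, s = F), and the consequent holds there. If r is false, the antecedent cannot hold. Either way the consequent holds.

[⇐] This fails. Under r = T, u = F, s = T, the left side is false but the right side is true.

The forward direction holds; the converse fails.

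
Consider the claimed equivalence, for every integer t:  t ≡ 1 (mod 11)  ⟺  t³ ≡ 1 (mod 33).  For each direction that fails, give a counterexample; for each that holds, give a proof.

Only the reverse direction holds.

(←) The residues r modulo 33 with r³ ≡ 1 (mod 33) are exactly {1}, and each is ≡ 1 (mod 11).

(→) This fails: take t = 12. Then 12 ≡ 1 (mod 11), but 12³ = 1728 ≡ 12 (mod 33), not 1.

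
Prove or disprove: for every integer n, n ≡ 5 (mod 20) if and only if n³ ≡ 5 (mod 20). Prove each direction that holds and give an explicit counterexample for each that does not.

(→) Suppose n ≡ 5 (mod 20). Write n = 20j + 5. Then (20j + 5)³ = 8000j³ + 6000j² + 1500j + 125 = 20(400j³ + 300j² + 75j + 6) + 5, so n³ ≡ 5 (mod 20).

(←) Conversely, suppose n³ ≡ 5 (mod 20). The only residue r in {0, …, 19} with r³ ≡ 5 (mod 20) is r = 5, so n ≡ 5 (mod 20).

Both implications hold.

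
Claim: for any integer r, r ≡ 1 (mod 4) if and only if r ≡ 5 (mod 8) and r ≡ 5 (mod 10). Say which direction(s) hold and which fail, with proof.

(⇒) fails; (⇐) holds.

(⟹) This fails: r = 1 gives 1 ≡ 1 (mod 4) but 1 ≡ 1 (mod 8), so the conjunction on the right does not hold.

(⟸) Conversely, if r ≡ 5 (mod 8) and r ≡ 5 (mod 10), then by the Chinese remainder theorem r ≡ 5 (mod 40). Since 5 ≡ 1 (mod 4) and 4 ∣ 40, we get r ≡ 1 (mod 4).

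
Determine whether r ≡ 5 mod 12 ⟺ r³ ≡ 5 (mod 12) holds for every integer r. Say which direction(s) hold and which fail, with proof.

(⇒) Suppose r ≡ 5 mod 12. Write r = 12j + 5. Then (12j + 5)³ = 1728j³ + 2160j² + 900j + 125 = 12(144j³ + 180j² + 75j + 10) + 5, so r³ ≡ 5 (mod 12).

(⇐) For the converse, argue contrapositively. If r ≢ 5 (mod 12), then r is congruent to one of 0, 1, 2, 3, 4, 6, 7, 8, 9, 10, 11 modulo 12, and these give r³ ≡ 0, 1, 8, 3, 4, 0, 7, 8, 9, 4, 11 respectively — never 5.

Both directions hold; the statement is true.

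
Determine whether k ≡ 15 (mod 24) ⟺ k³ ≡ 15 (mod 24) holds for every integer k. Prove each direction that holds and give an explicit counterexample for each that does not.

Both directions hold; the statement is true.

(⇒) Suppose k ≡ 15 (mod 24). Write k = 24j + 15. Then (24j + 15)³ = 13824j³ + 25920j² + 16200j + 3375 = 24(576j³ + 1080j² + 675j + 140) + 15, so k³ ≡ 15 (mod 24).

(⇐) Conversely, suppose k³ ≡ 15 (mod 24). The only residue r in {0, …, 23} with r³ ≡ 15 (mod 24) is r = 15, so k ≡ 15 (mod 24).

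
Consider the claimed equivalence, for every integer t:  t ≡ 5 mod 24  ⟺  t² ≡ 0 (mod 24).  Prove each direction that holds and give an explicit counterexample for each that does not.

Neither direction holds.

[⇒] This fails: take t = 5. Then 5 ≡ 5 (mod 24), but 5² = 25 ≡ 1 (mod 24), not 0.

[⇐] This fails: take t = 0. Then 0² = 0 ≡ 0 (mod 24), yet 0 ≡ 0 (mod 24), not 5.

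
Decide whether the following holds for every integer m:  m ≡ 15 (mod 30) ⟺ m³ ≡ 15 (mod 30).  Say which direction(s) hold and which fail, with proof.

Both directions hold; the statement is true.

[⇒] Suppose m ≡ 15 (mod 30). Write m = 30j + 15. Then (30j + 15)³ = 27000j³ + 40500j² + 20250j + 3375 = 30(900j³ + 1350j² + 675j + 112) + 15, so m³ ≡ 15 (mod 30).

[⇐] Conversely, suppose m³ ≡ 15 (mod 30). The only residue r in {0, …, 29} with r³ ≡ 15 (mod 30) is r = 15, so m ≡ 15 (mod 30).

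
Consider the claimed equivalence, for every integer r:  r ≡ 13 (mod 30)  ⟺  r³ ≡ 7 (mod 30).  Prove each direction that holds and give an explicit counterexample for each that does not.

[⇒] Suppose r ≡ 13 (mod 30). Write r = 30j + 13. Then (30j + 13)³ = 27000j³ + 35100j² + 15210j + 2197 = 30(900j³ + 1170j² + 507j + 73) + 7, so r³ ≡ 7 (mod 30).

[⇐] Conversely, suppose r³ ≡ 7 (mod 30). The only residue r in {0, …, 29} with r³ ≡ 7 (mod 30) is r = 13, so r ≡ 13 (mod 30).

The biconditional holds.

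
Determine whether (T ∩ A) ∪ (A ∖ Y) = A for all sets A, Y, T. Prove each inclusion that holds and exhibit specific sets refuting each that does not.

(⊆) Let x ∈ (T ∩ A) ∪ (A ∖ Y). Then either x ∈ A and x ∉ Y, T; or x ∈ A ∩ T and x ∉ Y; or x ∈ A ∩ Y ∩ T. In each case x ∈ A, so (T ∩ A) ∪ (A ∖ Y) ⊆ A.

(⊇) This inclusion fails. Take A = {1}, Y = {1}, T = ∅; then 1 ∈ A but 1 ∉ (T ∩ A) ∪ (A ∖ Y).

(⊆) holds; (⊇) fails.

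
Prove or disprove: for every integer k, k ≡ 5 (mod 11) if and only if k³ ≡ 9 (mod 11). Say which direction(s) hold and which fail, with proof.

Neither direction holds.

(⟹) This fails: take k = 5. Then 5 ≡ 5 (mod 11), but 5³ = 125 ≡ 4 (mod 11), not 9.

(⟸) This fails: take k = 4. Then 4³ = 64 ≡ 9 (mod 11), yet 4 ≡ 4 (mod 11), not 5.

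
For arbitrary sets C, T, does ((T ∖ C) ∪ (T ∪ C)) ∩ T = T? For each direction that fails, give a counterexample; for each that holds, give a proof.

(⟹) Let x ∈ ((T ∖ C) ∪ (T ∪ C)) ∩ T. Then either x ∈ T and x ∉ C; or x ∈ C ∩ T. In each case x ∈ T, so ((T ∖ C) ∪ (T ∪ C)) ∩ T ⊆ T.

(⟸) Let x ∈ T. Then either x ∈ T and x ∉ C; or x ∈ C ∩ T. In each case x ∈ ((T ∖ C) ∪ (T ∪ C)) ∩ T, so T ⊆ ((T ∖ C) ∪ (T ∪ C)) ∩ T.

Both inclusions hold.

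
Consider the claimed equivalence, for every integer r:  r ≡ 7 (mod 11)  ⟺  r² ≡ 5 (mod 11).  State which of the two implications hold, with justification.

(⇒) holds; (⇐) fails.

(←) This fails: take r = 4. Then 4² = 16 ≡ 5 (mod 11), yet 4 ≡ 4 (mod 11), not 7.

(→) Suppose r ≡ 7 (mod 11). Write r = 11j + 7. Then (11j + 7)² = 121j² + 154j + 49 = 11(11j² + 14j + 4) + 5, so r² ≡ 5 (mod 11).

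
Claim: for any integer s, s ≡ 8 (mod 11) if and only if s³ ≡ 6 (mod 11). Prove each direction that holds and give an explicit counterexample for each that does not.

(⟸) Suppose s³ ≡ 6 (mod 11). The only residue r in {0, …, 10} with r³ ≡ 6 (mod 11) is r = 8, so s ≡ 8 (mod 11).

(⟹) Suppose s ≡ 8 (mod 11). Write s = 11j + 8. Then (11j + 8)³ = 1331j³ + 2904j² + 2112j + 512 = 11(121j³ + 264j² + 192j + 46) + 6, so s³ ≡ 6 (mod 11).

The biconditional holds.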